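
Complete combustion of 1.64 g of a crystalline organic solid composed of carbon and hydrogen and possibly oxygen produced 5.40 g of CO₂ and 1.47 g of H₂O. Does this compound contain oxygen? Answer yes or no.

no

mol C = 5.40 g CO₂ ÷ 44.009 g/mol = 0.1227 mol
mol H = 2 × 1.47 g H₂O ÷ 18.015 g/mol = 0.1632 mol
C and H together account for 1.638 g — essentially the entire 1.64 g sample — so the compound contains no oxygen.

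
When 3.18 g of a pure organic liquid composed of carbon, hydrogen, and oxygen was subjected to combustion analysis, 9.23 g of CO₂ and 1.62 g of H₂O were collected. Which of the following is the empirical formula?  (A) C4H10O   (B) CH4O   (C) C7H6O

mol C = 9.23 g CO₂ ÷ 44.009 g/mol = 0.2097 mol
mol H = 2 × 1.62 g H₂O ÷ 18.015 g/mol = 0.1799 mol
mass O = 3.18 − (2.519 + 0.1813) = 0.4796 g → mol O = 0.4796 ÷ 15.999 = 0.02998 mol
Divide by the smallest (0.02998 mol): C 6.996, H 5.999, O 1.000

(C) C7H6O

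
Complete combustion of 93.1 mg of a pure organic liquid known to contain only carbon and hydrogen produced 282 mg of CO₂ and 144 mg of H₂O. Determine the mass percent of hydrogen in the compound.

17.3%

mol C = 0.282 g CO₂ ÷ 44.009 g/mol = 0.006408 mol
mol H = 2 × 0.144 g H₂O ÷ 18.015 g/mol = 0.01599 mol
mass % H = 0.01611 g ÷ 0.0931 g × 100%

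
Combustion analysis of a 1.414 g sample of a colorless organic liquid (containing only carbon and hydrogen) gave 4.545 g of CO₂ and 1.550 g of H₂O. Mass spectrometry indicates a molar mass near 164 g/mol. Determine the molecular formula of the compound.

mol C = 4.545 g CO₂ ÷ 44.009 g/mol = 0.10327 mol
mol H = 2 × 1.550 g H₂O ÷ 18.015 g/mol = 0.17208 mol
Divide by the smallest (0.10327 mol): C 1.000, H 1.666
Multiplying each by 3 gives whole numbers: C 3.00, H 5.00
Empirical formula: C3H5
Empirical-formula mass = 41.07 g/mol; 164 ÷ 41.07 ≈ 4, so the molecular formula is C12H20.

C12H20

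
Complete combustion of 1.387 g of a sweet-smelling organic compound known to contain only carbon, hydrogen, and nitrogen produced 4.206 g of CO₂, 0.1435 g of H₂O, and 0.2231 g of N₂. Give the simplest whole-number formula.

mol C = 4.206 g CO₂ ÷ 44.009 g/mol = 0.095571 mol
mol H = 2 × 0.1435 g H₂O ÷ 18.015 g/mol = 0.015931 mol
mol N = 2 × 0.2231 g N₂ ÷ 28.014 g/mol = 0.015928 mol
Divide by the smallest (0.015928 mol): C 6.000, H 1.000, N 1.000

C6HN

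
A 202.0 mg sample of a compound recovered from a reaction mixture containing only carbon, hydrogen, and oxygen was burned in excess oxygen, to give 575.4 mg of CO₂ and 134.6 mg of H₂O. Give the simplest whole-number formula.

mol C = 0.5754 g CO₂ ÷ 44.009 g/mol = 0.013075 mol
mol H = 2 × 0.1346 g H₂O ÷ 18.015 g/mol = 0.014943 mol
mass O = 0.2020 − (0.15704 + 0.015063) = 0.029898 g → mol O = 0.029898 ÷ 15.999 = 0.0018688 mol
Divide by the smallest (0.0018688 mol): C 6.996, H 7.996, O 1.000

C7H8O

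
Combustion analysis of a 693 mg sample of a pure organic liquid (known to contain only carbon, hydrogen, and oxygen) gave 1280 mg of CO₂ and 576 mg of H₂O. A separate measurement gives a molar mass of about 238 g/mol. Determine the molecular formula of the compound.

mol C = 1.28 g CO₂ ÷ 44.009 g/mol = 0.02908 mol
mol H = 2 × 0.576 g H₂O ÷ 18.015 g/mol = 0.06395 mol
mass O = 0.693 − (0.3493 + 0.06446) = 0.2792 g → mol O = 0.2792 ÷ 15.999 = 0.01745 mol
Divide by the smallest (0.01745 mol): C 1.667, H 3.664, O 1.000
Multiplying each by 3 gives whole numbers: C 5.00, H 10.99, O 3.00
Empirical formula: C5H11O3
Empirical-formula mass = 119.14 g/mol; 238 ÷ 119.14 ≈ 2, so the molecular formula is C10H22O6.

C10H22O6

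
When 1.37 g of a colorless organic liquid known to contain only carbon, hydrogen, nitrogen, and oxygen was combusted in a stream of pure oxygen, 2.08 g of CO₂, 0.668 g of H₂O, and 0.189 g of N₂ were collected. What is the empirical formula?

C7H11N2O5

mol C = 2.08 g CO₂ ÷ 44.009 g/mol = 0.04726 mol
mol H = 2 × 0.668 g H₂O ÷ 18.015 g/mol = 0.07416 mol
mol N = 2 × 0.189 g N₂ ÷ 28.014 g/mol = 0.01349 mol
mass O = 1.37 − (0.5677 + 0.07475 + 0.1890) = 0.5386 g → mol O = 0.5386 ÷ 15.999 = 0.03366 mol
Divide by the smallest (0.01349 mol): C 3.503, H 5.496, N 1.000, O 2.495
Multiplying each by 2 gives whole numbers: C 7.01, H 10.99, N 2.00, O 4.99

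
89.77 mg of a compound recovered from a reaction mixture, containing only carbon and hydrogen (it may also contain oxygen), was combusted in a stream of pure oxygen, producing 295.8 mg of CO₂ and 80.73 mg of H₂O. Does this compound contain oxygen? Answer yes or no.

no

mol C = 0.2958 g CO₂ ÷ 44.009 g/mol = 0.0067214 mol
mol H = 2 × 0.08073 g H₂O ÷ 18.015 g/mol = 0.0089625 mol
C and H together account for 0.089764 g — essentially the entire 0.08977 g sample — so the compound contains no oxygen.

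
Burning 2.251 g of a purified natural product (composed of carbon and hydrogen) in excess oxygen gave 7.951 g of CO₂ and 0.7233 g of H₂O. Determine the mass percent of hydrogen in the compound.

mol C = 7.951 g CO₂ ÷ 44.009 g/mol = 0.18067 mol
mol H = 2 × 0.7233 g H₂O ÷ 18.015 g/mol = 0.080300 mol
mass % H = 0.080942 g ÷ 2.251 g × 100%

3.60%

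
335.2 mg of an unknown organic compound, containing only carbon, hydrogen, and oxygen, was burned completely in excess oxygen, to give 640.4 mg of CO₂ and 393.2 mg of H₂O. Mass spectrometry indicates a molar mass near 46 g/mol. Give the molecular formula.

mol C = 0.6404 g CO₂ ÷ 44.009 g/mol = 0.014552 mol
mol H = 2 × 0.3932 g H₂O ÷ 18.015 g/mol = 0.043653 mol
mass O = 0.3352 − (0.17478 + 0.044002) = 0.11642 g → mol O = 0.11642 ÷ 15.999 = 0.0072767 mol
Divide by the smallest (0.0072767 mol): C 2.000, H 5.999, O 1.000
Empirical formula: C2H6O
Empirical-formula mass = 46.07 g/mol; 46 ÷ 46.07 ≈ 1, so the molecular formula is C2H6O.

C2H6O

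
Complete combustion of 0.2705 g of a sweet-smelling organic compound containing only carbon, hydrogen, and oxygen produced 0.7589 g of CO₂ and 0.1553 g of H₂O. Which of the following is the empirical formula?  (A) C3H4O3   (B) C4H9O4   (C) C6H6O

mol C = 0.7589 g CO₂ ÷ 44.009 g/mol = 0.017244 mol
mol H = 2 × 0.1553 g H₂O ÷ 18.015 g/mol = 0.017241 mol
mass O = 0.2705 − (0.20712 + 0.017379) = 0.046001 g → mol O = 0.046001 ÷ 15.999 = 0.0028752 mol
Divide by the smallest (0.0028752 mol): C 5.998, H 5.996, O 1.000

(C) C6H6O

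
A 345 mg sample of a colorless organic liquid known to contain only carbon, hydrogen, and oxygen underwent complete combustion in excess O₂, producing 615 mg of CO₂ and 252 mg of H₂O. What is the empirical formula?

mol C = 0.615 g CO₂ ÷ 44.009 g/mol = 0.01397 mol
mol H = 2 × 0.252 g H₂O ÷ 18.015 g/mol = 0.02798 mol
mass O = 0.345 − (0.1678 + 0.02820) = 0.1490 g → mol O = 0.1490 ÷ 15.999 = 0.009310 mol
Divide by the smallest (0.009310 mol): C 1.501, H 3.005, O 1.000
Multiplying each by 2 gives whole numbers: C 3.00, H 6.01, O 2.00

C3H6O2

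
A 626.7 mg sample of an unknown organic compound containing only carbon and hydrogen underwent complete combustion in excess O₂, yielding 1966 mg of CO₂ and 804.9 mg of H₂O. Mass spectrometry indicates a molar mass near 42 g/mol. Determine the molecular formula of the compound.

C3H6

mol C = 1.966 g CO₂ ÷ 44.009 g/mol = 0.044673 mol
mol H = 2 × 0.8049 g H₂O ÷ 18.015 g/mol = 0.089359 mol
Divide by the smallest (0.044673 mol): C 1.000, H 2.000
Empirical formula: CH2
Empirical-formula mass = 14.03 g/mol; 42 ÷ 14.03 ≈ 3, so the molecular formula is C3H6.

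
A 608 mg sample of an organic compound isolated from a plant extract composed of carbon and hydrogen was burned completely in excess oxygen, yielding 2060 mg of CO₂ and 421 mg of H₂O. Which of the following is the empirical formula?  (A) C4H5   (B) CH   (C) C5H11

mol C = 2.06 g CO₂ ÷ 44.009 g/mol = 0.04681 mol
mol H = 2 × 0.421 g H₂O ÷ 18.015 g/mol = 0.04674 mol
Divide by the smallest (0.04674 mol): C 1.001, H 1.000

(B) CH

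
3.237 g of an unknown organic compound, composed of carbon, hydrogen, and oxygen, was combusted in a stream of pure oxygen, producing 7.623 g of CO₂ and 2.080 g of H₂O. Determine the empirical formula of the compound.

mol C = 7.623 g CO₂ ÷ 44.009 g/mol = 0.17321 mol
mol H = 2 × 2.080 g H₂O ÷ 18.015 g/mol = 0.23092 mol
mass O = 3.237 − (2.0805 + 0.23277) = 0.92375 g → mol O = 0.92375 ÷ 15.999 = 0.057738 mol
Divide by the smallest (0.057738 mol): C 3.000, H 3.999, O 1.000

C3H4O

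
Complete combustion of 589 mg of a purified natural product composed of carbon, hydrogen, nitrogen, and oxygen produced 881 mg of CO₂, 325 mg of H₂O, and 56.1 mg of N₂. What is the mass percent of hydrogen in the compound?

6.2%

mol C = 0.881 g CO₂ ÷ 44.009 g/mol = 0.02002 mol
mol H = 2 × 0.325 g H₂O ÷ 18.015 g/mol = 0.03608 mol
mol N = 2 × 0.0561 g N₂ ÷ 28.014 g/mol = 0.004005 mol
mass O = 0.589 − (0.2404 + 0.03637 + 0.05610) = 0.2561 g → mol O = 0.2561 ÷ 15.999 = 0.01601 mol
mass % H = 0.03637 g ÷ 0.589 g × 100%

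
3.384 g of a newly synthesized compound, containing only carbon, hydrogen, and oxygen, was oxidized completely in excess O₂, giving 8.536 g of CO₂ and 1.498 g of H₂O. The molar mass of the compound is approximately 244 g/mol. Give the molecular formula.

mol C = 8.536 g CO₂ ÷ 44.009 g/mol = 0.19396 mol
mol H = 2 × 1.498 g H₂O ÷ 18.015 g/mol = 0.16631 mol
mass O = 3.384 − (2.3297 + 0.16764) = 0.88671 g → mol O = 0.88671 ÷ 15.999 = 0.055423 mol
Divide by the smallest (0.055423 mol): C 3.500, H 3.001, O 1.000
Multiplying each by 2 gives whole numbers: C 7.00, H 6.00, O 2.00
Empirical formula: C7H6O2
Empirical-formula mass = 122.12 g/mol; 244 ÷ 122.12 ≈ 2, so the molecular formula is C14H12O4.

C14H12O4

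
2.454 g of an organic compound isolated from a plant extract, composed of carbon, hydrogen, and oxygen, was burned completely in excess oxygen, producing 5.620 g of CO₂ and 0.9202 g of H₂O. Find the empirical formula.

mol C = 5.620 g CO₂ ÷ 44.009 g/mol = 0.12770 mol
mol H = 2 × 0.9202 g H₂O ÷ 18.015 g/mol = 0.10216 mol
mass O = 2.454 − (1.5338 + 0.10298) = 0.81720 g → mol O = 0.81720 ÷ 15.999 = 0.051078 mol
Divide by the smallest (0.051078 mol): C 2.500, H 2.000, O 1.000
Multiplying each by 2 gives whole numbers: C 5.00, H 4.00, O 2.00

C5H4O2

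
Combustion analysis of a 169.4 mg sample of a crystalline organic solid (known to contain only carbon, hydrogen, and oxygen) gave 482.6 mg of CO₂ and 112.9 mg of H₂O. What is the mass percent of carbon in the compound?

mol C = 0.4826 g CO₂ ÷ 44.009 g/mol = 0.010966 mol
mol H = 2 × 0.1129 g H₂O ÷ 18.015 g/mol = 0.012534 mol
mass O = 0.1694 − (0.13171 + 0.012634) = 0.025054 g → mol O = 0.025054 ÷ 15.999 = 0.0015660 mol
mass % C = 0.13171 g ÷ 0.1694 g × 100%

77.75%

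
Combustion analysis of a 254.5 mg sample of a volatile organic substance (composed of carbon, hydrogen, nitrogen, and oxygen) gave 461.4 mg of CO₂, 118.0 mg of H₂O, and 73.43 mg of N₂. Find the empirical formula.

mol C = 0.4614 g CO₂ ÷ 44.009 g/mol = 0.010484 mol
mol H = 2 × 0.1180 g H₂O ÷ 18.015 g/mol = 0.013100 mol
mol N = 2 × 0.07343 g N₂ ÷ 28.014 g/mol = 0.0052424 mol
mass O = 0.2545 − (0.12593 + 0.013205 + 0.073430) = 0.041939 g → mol O = 0.041939 ÷ 15.999 = 0.0026214 mol
Divide by the smallest (0.0026214 mol): C 4.000, H 4.997, N 2.000, O 1.000

C4H5N2O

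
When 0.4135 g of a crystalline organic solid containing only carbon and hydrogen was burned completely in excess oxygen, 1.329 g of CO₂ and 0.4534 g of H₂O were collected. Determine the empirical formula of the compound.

mol C = 1.329 g CO₂ ÷ 44.009 g/mol = 0.030198 mol
mol H = 2 × 0.4534 g H₂O ÷ 18.015 g/mol = 0.050336 mol
Divide by the smallest (0.030198 mol): C 1.000, H 1.667
Multiplying each by 3 gives whole numbers: C 3.00, H 5.00

C3H5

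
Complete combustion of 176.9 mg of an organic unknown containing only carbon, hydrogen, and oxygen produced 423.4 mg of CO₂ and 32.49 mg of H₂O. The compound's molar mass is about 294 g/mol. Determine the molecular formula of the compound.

mol C = 0.4234 g CO₂ ÷ 44.009 g/mol = 0.0096208 mol
mol H = 2 × 0.03249 g H₂O ÷ 18.015 g/mol = 0.0036070 mol
mass O = 0.1769 − (0.11555 + 0.0036359) = 0.057709 g → mol O = 0.057709 ÷ 15.999 = 0.0036071 mol
Divide by the smallest (0.0036070 mol): C 2.667, H 1.000, O 1.000
Multiplying each by 3 gives whole numbers: C 8.00, H 3.00, O 3.00
Empirical formula: C8H3O3
Empirical-formula mass = 147.11 g/mol; 294 ÷ 147.11 ≈ 2, so the molecular formula is C16H6O6.

C16H6O6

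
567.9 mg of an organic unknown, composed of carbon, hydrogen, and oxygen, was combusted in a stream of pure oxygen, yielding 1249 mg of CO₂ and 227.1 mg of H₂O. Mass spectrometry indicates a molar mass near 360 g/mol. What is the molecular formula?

C18H16O8

mol C = 1.249 g CO₂ ÷ 44.009 g/mol = 0.028381 mol
mol H = 2 × 0.2271 g H₂O ÷ 18.015 g/mol = 0.025212 mol
mass O = 0.5679 − (0.34088 + 0.025414) = 0.20161 g → mol O = 0.20161 ÷ 15.999 = 0.012601 mol
Divide by the smallest (0.012601 mol): C 2.252, H 2.001, O 1.000
Multiplying each by 4 gives whole numbers: C 9.01, H 8.00, O 4.00
Empirical formula: C9H8O4
Empirical-formula mass = 180.16 g/mol; 360 ÷ 180.16 ≈ 2, so the molecular formula is C18H16O8.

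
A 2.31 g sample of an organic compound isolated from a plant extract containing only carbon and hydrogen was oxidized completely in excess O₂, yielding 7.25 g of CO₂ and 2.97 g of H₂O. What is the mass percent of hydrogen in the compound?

14.4%

mol C = 7.25 g CO₂ ÷ 44.009 g/mol = 0.1647 mol
mol H = 2 × 2.97 g H₂O ÷ 18.015 g/mol = 0.3297 mol
mass % H = 0.3324 g ÷ 2.31 g × 100%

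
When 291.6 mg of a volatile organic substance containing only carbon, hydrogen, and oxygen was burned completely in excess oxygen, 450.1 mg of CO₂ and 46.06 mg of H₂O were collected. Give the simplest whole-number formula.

C2HO2

mol C = 0.4501 g CO₂ ÷ 44.009 g/mol = 0.010227 mol
mol H = 2 × 0.04606 g H₂O ÷ 18.015 g/mol = 0.0051135 mol
mass O = 0.2916 − (0.12284 + 0.0051544) = 0.16360 g → mol O = 0.16360 ÷ 15.999 = 0.010226 mol
Divide by the smallest (0.0051135 mol): C 2.000, H 1.000, O 2.000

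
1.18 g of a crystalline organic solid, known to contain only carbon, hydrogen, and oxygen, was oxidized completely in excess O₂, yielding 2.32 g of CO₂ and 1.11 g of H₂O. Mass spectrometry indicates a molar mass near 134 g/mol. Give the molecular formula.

mol C = 2.32 g CO₂ ÷ 44.009 g/mol = 0.05272 mol
mol H = 2 × 1.11 g H₂O ÷ 18.015 g/mol = 0.1232 mol
mass O = 1.18 − (0.6332 + 0.1242) = 0.4226 g → mol O = 0.4226 ÷ 15.999 = 0.02641 mol
Divide by the smallest (0.02641 mol): C 1.996, H 4.665, O 1.000
Multiplying each by 3 gives whole numbers: C 5.99, H 14.00, O 3.00
Empirical formula: C6H14O3
Empirical-formula mass = 134.18 g/mol; 134 ÷ 134.18 ≈ 1, so the molecular formula is C6H14O3.

C6H14O3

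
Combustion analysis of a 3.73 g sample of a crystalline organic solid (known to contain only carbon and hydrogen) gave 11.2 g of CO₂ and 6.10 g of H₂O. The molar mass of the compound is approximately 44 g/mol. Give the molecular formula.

mol C = 11.2 g CO₂ ÷ 44.009 g/mol = 0.2545 mol
mol H = 2 × 6.10 g H₂O ÷ 18.015 g/mol = 0.6772 mol
Divide by the smallest (0.2545 mol): C 1.000, H 2.661
Multiplying each by 3 gives whole numbers: C 3.00, H 7.98
Empirical formula: C3H8
Empirical-formula mass = 44.10 g/mol; 44 ÷ 44.10 ≈ 1, so the molecular formula is C3H8.

C3H8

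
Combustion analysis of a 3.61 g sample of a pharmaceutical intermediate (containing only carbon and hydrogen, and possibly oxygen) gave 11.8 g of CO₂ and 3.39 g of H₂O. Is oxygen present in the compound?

no

mol C = 11.8 g CO₂ ÷ 44.009 g/mol = 0.2681 mol
mol H = 2 × 3.39 g H₂O ÷ 18.015 g/mol = 0.3764 mol
C and H together account for 3.600 g — essentially the entire 3.61 g sample — so the compound contains no oxygen.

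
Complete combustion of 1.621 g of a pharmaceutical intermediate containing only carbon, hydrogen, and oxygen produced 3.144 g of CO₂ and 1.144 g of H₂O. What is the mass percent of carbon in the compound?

52.93%

mol C = 3.144 g CO₂ ÷ 44.009 g/mol = 0.071440 mol
mol H = 2 × 1.144 g H₂O ÷ 18.015 g/mol = 0.12701 mol
mass O = 1.621 − (0.85807 + 0.12802) = 0.63491 g → mol O = 0.63491 ÷ 15.999 = 0.039685 mol
mass % C = 0.85807 g ÷ 1.621 g × 100%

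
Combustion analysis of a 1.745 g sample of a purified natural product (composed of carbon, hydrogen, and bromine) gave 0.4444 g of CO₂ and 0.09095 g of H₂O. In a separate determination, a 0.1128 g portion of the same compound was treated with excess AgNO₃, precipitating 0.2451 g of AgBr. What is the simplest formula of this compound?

CHBr2

mol C = 0.4444 g CO₂ ÷ 44.009 g/mol = 0.010098 mol
mol H = 2 × 0.09095 g H₂O ÷ 18.015 g/mol = 0.010097 mol
From the AgBr data: mol Br per gram of compound = (0.2451 ÷ 187.772) ÷ 0.1128 = 0.011572 mol/g, so in the 1.745 g combustion sample mol Br = 0.020193 mol
Divide by the smallest (0.010097 mol): C 1.000, H 1.000, Br 2.000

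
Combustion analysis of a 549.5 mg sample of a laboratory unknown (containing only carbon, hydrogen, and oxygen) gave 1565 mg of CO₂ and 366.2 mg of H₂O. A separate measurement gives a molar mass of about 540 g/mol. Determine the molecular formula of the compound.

mol C = 1.565 g CO₂ ÷ 44.009 g/mol = 0.035561 mol
mol H = 2 × 0.3662 g H₂O ÷ 18.015 g/mol = 0.040655 mol
mass O = 0.5495 − (0.42712 + 0.040980) = 0.081398 g → mol O = 0.081398 ÷ 15.999 = 0.0050877 mol
Divide by the smallest (0.0050877 mol): C 6.990, H 7.991, O 1.000
Empirical formula: C7H8O
Empirical-formula mass = 108.14 g/mol; 540 ÷ 108.14 ≈ 5, so the molecular formula is C35H40O5.

C35H40O5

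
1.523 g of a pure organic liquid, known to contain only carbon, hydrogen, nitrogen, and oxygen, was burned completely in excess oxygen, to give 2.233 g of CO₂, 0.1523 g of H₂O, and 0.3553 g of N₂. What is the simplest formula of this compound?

mol C = 2.233 g CO₂ ÷ 44.009 g/mol = 0.050740 mol
mol H = 2 × 0.1523 g H₂O ÷ 18.015 g/mol = 0.016908 mol
mol N = 2 × 0.3553 g N₂ ÷ 28.014 g/mol = 0.025366 mol
mass O = 1.523 − (0.60943 + 0.017043 + 0.35530) = 0.54122 g → mol O = 0.54122 ÷ 15.999 = 0.033829 mol
Divide by the smallest (0.016908 mol): C 3.001, H 1.000, N 1.500, O 2.001
Multiplying each by 2 gives whole numbers: C 6.00, H 2.00, N 3.00, O 4.00

C6H2N3O4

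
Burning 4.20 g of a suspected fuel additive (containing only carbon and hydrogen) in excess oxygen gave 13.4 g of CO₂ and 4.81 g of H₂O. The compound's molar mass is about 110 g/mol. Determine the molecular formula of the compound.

C8H14

mol C = 13.4 g CO₂ ÷ 44.009 g/mol = 0.3045 mol
mol H = 2 × 4.81 g H₂O ÷ 18.015 g/mol = 0.5340 mol
Divide by the smallest (0.3045 mol): C 1.000, H 1.754
Multiplying each by 4 gives whole numbers: C 4.00, H 7.02
Empirical formula: C4H7
Empirical-formula mass = 55.10 g/mol; 110 ÷ 55.10 ≈ 2, so the molecular formula is C8H14.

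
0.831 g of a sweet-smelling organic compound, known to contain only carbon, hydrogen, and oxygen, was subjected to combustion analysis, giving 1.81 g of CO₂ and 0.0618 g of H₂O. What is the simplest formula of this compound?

mol C = 1.81 g CO₂ ÷ 44.009 g/mol = 0.04113 mol
mol H = 2 × 0.0618 g H₂O ÷ 18.015 g/mol = 0.006861 mol
mass O = 0.831 − (0.4940 + 0.006916) = 0.3301 g → mol O = 0.3301 ÷ 15.999 = 0.02063 mol
Divide by the smallest (0.006861 mol): C 5.994, H 1.000, O 3.007

C6HO3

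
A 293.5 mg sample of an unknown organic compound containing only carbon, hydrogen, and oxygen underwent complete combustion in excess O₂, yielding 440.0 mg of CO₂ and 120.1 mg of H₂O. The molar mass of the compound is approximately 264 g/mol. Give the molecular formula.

mol C = 0.4400 g CO₂ ÷ 44.009 g/mol = 0.0099980 mol
mol H = 2 × 0.1201 g H₂O ÷ 18.015 g/mol = 0.013333 mol
mass O = 0.2935 − (0.12009 + 0.013440) = 0.15997 g → mol O = 0.15997 ÷ 15.999 = 0.0099990 mol
Divide by the smallest (0.0099980 mol): C 1.000, H 1.334, O 1.000
Multiplying each by 3 gives whole numbers: C 3.00, H 4.00, O 3.00
Empirical formula: C3H4O3
Empirical-formula mass = 88.06 g/mol; 264 ÷ 88.06 ≈ 3, so the molecular formula is C9H12O9.

C9H12O9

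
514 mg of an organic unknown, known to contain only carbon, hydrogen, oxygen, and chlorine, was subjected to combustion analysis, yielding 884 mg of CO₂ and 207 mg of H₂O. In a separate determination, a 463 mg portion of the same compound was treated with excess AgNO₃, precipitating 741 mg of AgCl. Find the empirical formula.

C7H8Cl2O

mol C = 0.884 g CO₂ ÷ 44.009 g/mol = 0.02009 mol
mol H = 2 × 0.207 g H₂O ÷ 18.015 g/mol = 0.02298 mol
From the AgCl data: mol Cl per gram of compound = (0.741 ÷ 143.318) ÷ 0.463 = 0.01117 mol/g, so in the 0.514 g combustion sample mol Cl = 0.005740 mol
mass O = 0.514 − (0.2413 + 0.02316 + 0.2035) = 0.04610 g → mol O = 0.04610 ÷ 15.999 = 0.002881 mol
Divide by the smallest (0.002881 mol): C 6.972, H 7.976, Cl 1.992, O 1.000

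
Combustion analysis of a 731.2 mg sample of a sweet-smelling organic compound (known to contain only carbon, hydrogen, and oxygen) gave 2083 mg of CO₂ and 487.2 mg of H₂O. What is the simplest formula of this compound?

mol C = 2.083 g CO₂ ÷ 44.009 g/mol = 0.047331 mol
mol H = 2 × 0.4872 g H₂O ÷ 18.015 g/mol = 0.054088 mol
mass O = 0.7312 − (0.56850 + 0.054521) = 0.10818 g → mol O = 0.10818 ÷ 15.999 = 0.0067619 mol
Divide by the smallest (0.0067619 mol): C 7.000, H 7.999, O 1.000

C7H8O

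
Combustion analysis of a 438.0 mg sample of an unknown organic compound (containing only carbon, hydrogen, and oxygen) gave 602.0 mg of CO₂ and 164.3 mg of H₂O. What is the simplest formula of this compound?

mol C = 0.6020 g CO₂ ÷ 44.009 g/mol = 0.013679 mol
mol H = 2 × 0.1643 g H₂O ÷ 18.015 g/mol = 0.018240 mol
mass O = 0.4380 − (0.16430 + 0.018386) = 0.25532 g → mol O = 0.25532 ÷ 15.999 = 0.015958 mol
Divide by the smallest (0.013679 mol): C 1.000, H 1.333, O 1.167
Multiplying each by 6 gives whole numbers: C 6.00, H 8.00, O 7.00

C6H8O7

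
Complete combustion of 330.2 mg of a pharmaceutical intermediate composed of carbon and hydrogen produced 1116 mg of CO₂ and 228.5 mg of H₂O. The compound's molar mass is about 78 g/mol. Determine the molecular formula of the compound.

mol C = 1.116 g CO₂ ÷ 44.009 g/mol = 0.025358 mol
mol H = 2 × 0.2285 g H₂O ÷ 18.015 g/mol = 0.025368 mol
Divide by the smallest (0.025358 mol): C 1.000, H 1.000
Empirical formula: CH
Empirical-formula mass = 13.02 g/mol; 78 ÷ 13.02 ≈ 6, so the molecular formula is C6H6.

C6H6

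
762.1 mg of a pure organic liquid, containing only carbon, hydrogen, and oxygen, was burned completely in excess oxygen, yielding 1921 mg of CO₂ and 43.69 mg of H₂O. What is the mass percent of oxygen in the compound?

mol C = 1.921 g CO₂ ÷ 44.009 g/mol = 0.043650 mol
mol H = 2 × 0.04369 g H₂O ÷ 18.015 g/mol = 0.0048504 mol
mass O = 0.7621 − (0.52428 + 0.0048892) = 0.23293 g → mol O = 0.23293 ÷ 15.999 = 0.014559 mol
mass % O = 0.23293 g ÷ 0.7621 g × 100%

30.56%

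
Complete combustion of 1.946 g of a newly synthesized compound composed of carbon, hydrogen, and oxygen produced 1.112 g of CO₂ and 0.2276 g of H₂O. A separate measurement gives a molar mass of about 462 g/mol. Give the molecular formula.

mol C = 1.112 g CO₂ ÷ 44.009 g/mol = 0.025268 mol
mol H = 2 × 0.2276 g H₂O ÷ 18.015 g/mol = 0.025268 mol
mass O = 1.946 − (0.30349 + 0.025470) = 1.6170 g → mol O = 1.6170 ÷ 15.999 = 0.10107 mol
Divide by the smallest (0.025268 mol): C 1.000, H 1.000, O 4.000
Empirical formula: CHO4
Empirical-formula mass = 77.02 g/mol; 462 ÷ 77.02 ≈ 6, so the molecular formula is C6H6O24.

C6H6O24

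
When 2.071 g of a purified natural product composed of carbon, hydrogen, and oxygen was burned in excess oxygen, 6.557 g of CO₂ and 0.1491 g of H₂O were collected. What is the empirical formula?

C9HO

mol C = 6.557 g CO₂ ÷ 44.009 g/mol = 0.14899 mol
mol H = 2 × 0.1491 g H₂O ÷ 18.015 g/mol = 0.016553 mol
mass O = 2.071 − (1.7895 + 0.016685) = 0.26477 g → mol O = 0.26477 ÷ 15.999 = 0.016549 mol
Divide by the smallest (0.016549 mol): C 9.003, H 1.000, O 1.000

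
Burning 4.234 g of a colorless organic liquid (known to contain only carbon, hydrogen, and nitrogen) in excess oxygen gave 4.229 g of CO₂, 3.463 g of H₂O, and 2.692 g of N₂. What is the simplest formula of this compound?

mol C = 4.229 g CO₂ ÷ 44.009 g/mol = 0.096094 mol
mol H = 2 × 3.463 g H₂O ÷ 18.015 g/mol = 0.38446 mol
mol N = 2 × 2.692 g N₂ ÷ 28.014 g/mol = 0.19219 mol
Divide by the smallest (0.096094 mol): C 1.000, H 4.001, N 2.000

CH4N2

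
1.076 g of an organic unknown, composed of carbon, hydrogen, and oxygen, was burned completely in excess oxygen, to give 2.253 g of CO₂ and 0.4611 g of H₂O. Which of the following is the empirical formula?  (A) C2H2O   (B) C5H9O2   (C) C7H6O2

mol C = 2.253 g CO₂ ÷ 44.009 g/mol = 0.051194 mol
mol H = 2 × 0.4611 g H₂O ÷ 18.015 g/mol = 0.051191 mol
mass O = 1.076 − (0.61489 + 0.051600) = 0.40951 g → mol O = 0.40951 ÷ 15.999 = 0.025596 mol
Divide by the smallest (0.025596 mol): C 2.000, H 2.000, O 1.000

(A) C2H2O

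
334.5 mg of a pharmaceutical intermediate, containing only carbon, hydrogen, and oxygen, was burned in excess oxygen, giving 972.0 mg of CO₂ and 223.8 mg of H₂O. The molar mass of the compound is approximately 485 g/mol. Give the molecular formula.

mol C = 0.9720 g CO₂ ÷ 44.009 g/mol = 0.022086 mol
mol H = 2 × 0.2238 g H₂O ÷ 18.015 g/mol = 0.024846 mol
mass O = 0.3345 − (0.26528 + 0.025045) = 0.044176 g → mol O = 0.044176 ÷ 15.999 = 0.0027611 mol
Divide by the smallest (0.0027611 mol): C 7.999, H 8.998, O 1.000
Empirical formula: C8H9O
Empirical-formula mass = 121.16 g/mol; 485 ÷ 121.16 ≈ 4, so the molecular formula is C32H36O4.

C32H36O4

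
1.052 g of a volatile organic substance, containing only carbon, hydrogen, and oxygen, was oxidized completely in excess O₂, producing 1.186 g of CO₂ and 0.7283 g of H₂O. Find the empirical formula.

C2H6O3

mol C = 1.186 g CO₂ ÷ 44.009 g/mol = 0.026949 mol
mol H = 2 × 0.7283 g H₂O ÷ 18.015 g/mol = 0.080855 mol
mass O = 1.052 − (0.32368 + 0.081502) = 0.64681 g → mol O = 0.64681 ÷ 15.999 = 0.040428 mol
Divide by the smallest (0.026949 mol): C 1.000, H 3.000, O 1.500
Multiplying each by 2 gives whole numbers: C 2.00, H 6.00, O 3.00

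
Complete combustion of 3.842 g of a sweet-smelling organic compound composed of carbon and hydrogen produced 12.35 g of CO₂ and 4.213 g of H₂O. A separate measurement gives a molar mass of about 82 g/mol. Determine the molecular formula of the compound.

mol C = 12.35 g CO₂ ÷ 44.009 g/mol = 0.28062 mol
mol H = 2 × 4.213 g H₂O ÷ 18.015 g/mol = 0.46772 mol
Divide by the smallest (0.28062 mol): C 1.000, H 1.667
Multiplying each by 3 gives whole numbers: C 3.00, H 5.00
Empirical formula: C3H5
Empirical-formula mass = 41.07 g/mol; 82 ÷ 41.07 ≈ 2, so the molecular formula is C6H10.

C6H10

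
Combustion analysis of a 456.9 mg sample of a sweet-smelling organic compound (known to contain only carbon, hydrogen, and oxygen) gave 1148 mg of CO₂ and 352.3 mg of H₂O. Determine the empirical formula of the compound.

C4H6O

mol C = 1.148 g CO₂ ÷ 44.009 g/mol = 0.026086 mol
mol H = 2 × 0.3523 g H₂O ÷ 18.015 g/mol = 0.039112 mol
mass O = 0.4569 − (0.31331 + 0.039425) = 0.10416 g → mol O = 0.10416 ÷ 15.999 = 0.0065105 mol
Divide by the smallest (0.0065105 mol): C 4.007, H 6.008, O 1.000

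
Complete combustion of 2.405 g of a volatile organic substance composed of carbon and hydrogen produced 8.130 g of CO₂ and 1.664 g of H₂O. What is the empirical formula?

mol C = 8.130 g CO₂ ÷ 44.009 g/mol = 0.18473 mol
mol H = 2 × 1.664 g H₂O ÷ 18.015 g/mol = 0.18473 mol
Divide by the smallest (0.18473 mol): C 1.000, H 1.000

CH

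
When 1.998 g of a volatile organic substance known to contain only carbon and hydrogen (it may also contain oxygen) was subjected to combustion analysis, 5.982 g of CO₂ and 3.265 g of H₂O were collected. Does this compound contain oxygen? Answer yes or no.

no

mol C = 5.982 g CO₂ ÷ 44.009 g/mol = 0.13593 mol
mol H = 2 × 3.265 g H₂O ÷ 18.015 g/mol = 0.36248 mol
C and H together account for 1.9980 g — essentially the entire 1.998 g sample — so the compound contains no oxygen.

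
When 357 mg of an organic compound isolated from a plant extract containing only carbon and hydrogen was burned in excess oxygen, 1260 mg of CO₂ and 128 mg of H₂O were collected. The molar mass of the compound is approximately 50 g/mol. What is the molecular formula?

mol C = 1.26 g CO₂ ÷ 44.009 g/mol = 0.02863 mol
mol H = 2 × 0.128 g H₂O ÷ 18.015 g/mol = 0.01421 mol
Divide by the smallest (0.01421 mol): C 2.015, H 1.000
Empirical formula: C2H
Empirical-formula mass = 25.03 g/mol; 50 ÷ 25.03 ≈ 2, so the molecular formula is C4H2.

C4H2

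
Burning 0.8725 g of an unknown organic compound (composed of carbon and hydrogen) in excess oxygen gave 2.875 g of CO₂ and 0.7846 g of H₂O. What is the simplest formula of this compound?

mol C = 2.875 g CO₂ ÷ 44.009 g/mol = 0.065328 mol
mol H = 2 × 0.7846 g H₂O ÷ 18.015 g/mol = 0.087105 mol
Divide by the smallest (0.065328 mol): C 1.000, H 1.333
Multiplying each by 3 gives whole numbers: C 3.00, H 4.00

C3H4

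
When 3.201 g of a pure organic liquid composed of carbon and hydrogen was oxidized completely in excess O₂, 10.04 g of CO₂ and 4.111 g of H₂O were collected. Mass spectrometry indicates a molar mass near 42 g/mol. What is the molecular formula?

C3H6

mol C = 10.04 g CO₂ ÷ 44.009 g/mol = 0.22814 mol
mol H = 2 × 4.111 g H₂O ÷ 18.015 g/mol = 0.45640 mol
Divide by the smallest (0.22814 mol): C 1.000, H 2.001
Empirical formula: CH2
Empirical-formula mass = 14.03 g/mol; 42 ÷ 14.03 ≈ 3, so the molecular formula is C3H6.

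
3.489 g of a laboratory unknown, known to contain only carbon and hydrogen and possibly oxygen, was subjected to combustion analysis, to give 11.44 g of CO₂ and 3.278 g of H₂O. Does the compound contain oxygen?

mol C = 11.44 g CO₂ ÷ 44.009 g/mol = 0.25995 mol
mol H = 2 × 3.278 g H₂O ÷ 18.015 g/mol = 0.36392 mol
C and H together account for 3.4891 g — essentially the entire 3.489 g sample — so the compound contains no oxygen.

no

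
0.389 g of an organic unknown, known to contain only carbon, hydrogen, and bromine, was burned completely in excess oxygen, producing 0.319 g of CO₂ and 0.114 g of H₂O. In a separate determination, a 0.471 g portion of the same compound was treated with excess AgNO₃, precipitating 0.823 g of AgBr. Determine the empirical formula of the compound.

mol C = 0.319 g CO₂ ÷ 44.009 g/mol = 0.007249 mol
mol H = 2 × 0.114 g H₂O ÷ 18.015 g/mol = 0.01266 mol
From the AgBr data: mol Br per gram of compound = (0.823 ÷ 187.772) ÷ 0.471 = 0.009306 mol/g, so in the 0.389 g combustion sample mol Br = 0.003620 mol
Divide by the smallest (0.003620 mol): C 2.002, H 3.496, Br 1.000
Multiplying each by 2 gives whole numbers: C 4.00, H 6.99, Br 2.00

C4H7Br2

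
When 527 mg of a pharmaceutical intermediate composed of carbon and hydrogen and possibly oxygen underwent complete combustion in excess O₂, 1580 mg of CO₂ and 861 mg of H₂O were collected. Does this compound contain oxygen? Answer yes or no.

no

mol C = 1.58 g CO₂ ÷ 44.009 g/mol = 0.03590 mol
mol H = 2 × 0.861 g H₂O ÷ 18.015 g/mol = 0.09559 mol
C and H together account for 0.5276 g — essentially the entire 0.527 g sample — so the compound contains no oxygen.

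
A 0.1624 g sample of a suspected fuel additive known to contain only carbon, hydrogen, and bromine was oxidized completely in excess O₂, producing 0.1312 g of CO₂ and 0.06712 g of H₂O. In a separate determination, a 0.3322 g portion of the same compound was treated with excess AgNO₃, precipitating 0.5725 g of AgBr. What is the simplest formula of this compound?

C2H5Br

mol C = 0.1312 g CO₂ ÷ 44.009 g/mol = 0.0029812 mol
mol H = 2 × 0.06712 g H₂O ÷ 18.015 g/mol = 0.0074516 mol
From the AgBr data: mol Br per gram of compound = (0.5725 ÷ 187.772) ÷ 0.3322 = 0.0091779 mol/g, so in the 0.1624 g combustion sample mol Br = 0.0014905 mol
Divide by the smallest (0.0014905 mol): C 2.000, H 4.999, Br 1.000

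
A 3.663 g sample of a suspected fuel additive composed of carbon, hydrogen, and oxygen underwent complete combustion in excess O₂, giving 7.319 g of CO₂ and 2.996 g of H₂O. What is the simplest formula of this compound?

mol C = 7.319 g CO₂ ÷ 44.009 g/mol = 0.16631 mol
mol H = 2 × 2.996 g H₂O ÷ 18.015 g/mol = 0.33261 mol
mass O = 3.663 − (1.9975 + 0.33527) = 1.3302 g → mol O = 1.3302 ÷ 15.999 = 0.083144 mol
Divide by the smallest (0.083144 mol): C 2.000, H 4.000, O 1.000

C2H4O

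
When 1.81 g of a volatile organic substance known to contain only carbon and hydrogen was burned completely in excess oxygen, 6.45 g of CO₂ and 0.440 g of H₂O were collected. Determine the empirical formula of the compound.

C3H

mol C = 6.45 g CO₂ ÷ 44.009 g/mol = 0.1466 mol
mol H = 2 × 0.440 g H₂O ÷ 18.015 g/mol = 0.04885 mol
Divide by the smallest (0.04885 mol): C 3.000, H 1.000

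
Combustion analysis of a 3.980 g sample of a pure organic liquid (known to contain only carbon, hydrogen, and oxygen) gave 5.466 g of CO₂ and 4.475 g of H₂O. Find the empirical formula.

CH4O

mol C = 5.466 g CO₂ ÷ 44.009 g/mol = 0.12420 mol
mol H = 2 × 4.475 g H₂O ÷ 18.015 g/mol = 0.49681 mol
mass O = 3.980 − (1.4918 + 0.50078) = 1.9874 g → mol O = 1.9874 ÷ 15.999 = 0.12422 mol
Divide by the smallest (0.12420 mol): C 1.000, H 4.000, O 1.000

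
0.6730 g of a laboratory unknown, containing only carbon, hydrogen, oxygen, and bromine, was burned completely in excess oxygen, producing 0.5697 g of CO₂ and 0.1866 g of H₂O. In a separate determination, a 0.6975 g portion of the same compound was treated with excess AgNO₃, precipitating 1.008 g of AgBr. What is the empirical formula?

C5H8Br2O2

mol C = 0.5697 g CO₂ ÷ 44.009 g/mol = 0.012945 mol
mol H = 2 × 0.1866 g H₂O ÷ 18.015 g/mol = 0.020716 mol
From the AgBr data: mol Br per gram of compound = (1.008 ÷ 187.772) ÷ 0.6975 = 0.0076964 mol/g, so in the 0.6730 g combustion sample mol Br = 0.0051797 mol
mass O = 0.6730 − (0.15548 + 0.020882 + 0.41387) = 0.082760 g → mol O = 0.082760 ÷ 15.999 = 0.0051728 mol
Divide by the smallest (0.0051728 mol): C 2.503, H 4.005, Br 1.001, O 1.000
Multiplying each by 2 gives whole numbers: C 5.01, H 8.01, Br 2.00, O 2.00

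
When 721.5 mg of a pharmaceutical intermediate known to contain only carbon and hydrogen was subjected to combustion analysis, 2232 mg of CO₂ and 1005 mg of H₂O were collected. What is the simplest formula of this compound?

C5H11

mol C = 2.232 g CO₂ ÷ 44.009 g/mol = 0.050717 mol
mol H = 2 × 1.005 g H₂O ÷ 18.015 g/mol = 0.11157 mol
Divide by the smallest (0.050717 mol): C 1.000, H 2.200
Multiplying each by 5 gives whole numbers: C 5.00, H 11.00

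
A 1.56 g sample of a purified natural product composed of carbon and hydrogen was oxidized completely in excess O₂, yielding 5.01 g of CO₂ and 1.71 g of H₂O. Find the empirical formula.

C3H5

mol C = 5.01 g CO₂ ÷ 44.009 g/mol = 0.1138 mol
mol H = 2 × 1.71 g H₂O ÷ 18.015 g/mol = 0.1898 mol
Divide by the smallest (0.1138 mol): C 1.000, H 1.668
Multiplying each by 3 gives whole numbers: C 3.00, H 5.00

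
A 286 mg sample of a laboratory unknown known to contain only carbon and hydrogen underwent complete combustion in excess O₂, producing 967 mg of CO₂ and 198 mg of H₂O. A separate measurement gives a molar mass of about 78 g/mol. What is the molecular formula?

mol C = 0.967 g CO₂ ÷ 44.009 g/mol = 0.02197 mol
mol H = 2 × 0.198 g H₂O ÷ 18.015 g/mol = 0.02198 mol
Divide by the smallest (0.02197 mol): C 1.000, H 1.000
Empirical formula: CH
Empirical-formula mass = 13.02 g/mol; 78 ÷ 13.02 ≈ 6, so the molecular formula is C6H6.

C6H6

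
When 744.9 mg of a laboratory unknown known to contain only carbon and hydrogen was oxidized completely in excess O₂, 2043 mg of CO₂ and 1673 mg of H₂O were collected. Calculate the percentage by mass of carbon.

74.85%

mol C = 2.043 g CO₂ ÷ 44.009 g/mol = 0.046422 mol
mol H = 2 × 1.673 g H₂O ÷ 18.015 g/mol = 0.18573 mol
mass % C = 0.55758 g ÷ 0.7449 g × 100%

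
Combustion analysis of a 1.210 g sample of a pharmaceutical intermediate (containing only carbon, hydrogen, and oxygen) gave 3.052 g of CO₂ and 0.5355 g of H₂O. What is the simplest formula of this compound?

mol C = 3.052 g CO₂ ÷ 44.009 g/mol = 0.069349 mol
mol H = 2 × 0.5355 g H₂O ÷ 18.015 g/mol = 0.059450 mol
mass O = 1.210 − (0.83296 + 0.059926) = 0.31712 g → mol O = 0.31712 ÷ 15.999 = 0.019821 mol
Divide by the smallest (0.019821 mol): C 3.499, H 2.999, O 1.000
Multiplying each by 2 gives whole numbers: C 7.00, H 6.00, O 2.00

C7H6O2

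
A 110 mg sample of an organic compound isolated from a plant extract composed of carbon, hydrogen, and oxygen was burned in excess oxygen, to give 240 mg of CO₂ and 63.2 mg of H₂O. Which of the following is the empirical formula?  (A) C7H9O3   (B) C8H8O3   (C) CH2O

(A) C7H9O3

mol C = 0.240 g CO₂ ÷ 44.009 g/mol = 0.005453 mol
mol H = 2 × 0.0632 g H₂O ÷ 18.015 g/mol = 0.007016 mol
mass O = 0.110 − (0.06550 + 0.007073) = 0.03743 g → mol O = 0.03743 ÷ 15.999 = 0.002339 mol
Divide by the smallest (0.002339 mol): C 2.331, H 2.999, O 1.000
Multiplying each by 3 gives whole numbers: C 6.99, H 9.00, O 3.00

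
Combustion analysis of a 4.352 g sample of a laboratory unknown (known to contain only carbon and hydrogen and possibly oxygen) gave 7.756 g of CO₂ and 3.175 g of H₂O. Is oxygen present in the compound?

yes

mol C = 7.756 g CO₂ ÷ 44.009 g/mol = 0.17624 mol
mol H = 2 × 3.175 g H₂O ÷ 18.015 g/mol = 0.35248 mol
C and H account for only 2.4721 g of the 4.352 g sample; the remaining 1.8799 g must be oxygen.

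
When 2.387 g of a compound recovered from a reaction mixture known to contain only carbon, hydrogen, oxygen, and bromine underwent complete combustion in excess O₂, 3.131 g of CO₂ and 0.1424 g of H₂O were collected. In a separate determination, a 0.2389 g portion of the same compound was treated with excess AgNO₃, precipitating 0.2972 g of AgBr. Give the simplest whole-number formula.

C9H2Br2O2

mol C = 3.131 g CO₂ ÷ 44.009 g/mol = 0.071145 mol
mol H = 2 × 0.1424 g H₂O ÷ 18.015 g/mol = 0.015809 mol
From the AgBr data: mol Br per gram of compound = (0.2972 ÷ 187.772) ÷ 0.2389 = 0.0066252 mol/g, so in the 2.387 g combustion sample mol Br = 0.015814 mol
mass O = 2.387 − (0.85452 + 0.015936 + 1.2636) = 0.25291 g → mol O = 0.25291 ÷ 15.999 = 0.015808 mol
Divide by the smallest (0.015808 mol): C 4.501, H 1.000, Br 1.000, O 1.000
Multiplying each by 2 gives whole numbers: C 9.00, H 2.00, Br 2.00, O 2.00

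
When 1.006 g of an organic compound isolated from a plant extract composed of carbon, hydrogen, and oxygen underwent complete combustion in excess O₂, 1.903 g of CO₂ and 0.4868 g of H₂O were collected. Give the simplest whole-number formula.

C8H10O5

mol C = 1.903 g CO₂ ÷ 44.009 g/mol = 0.043241 mol
mol H = 2 × 0.4868 g H₂O ÷ 18.015 g/mol = 0.054044 mol
mass O = 1.006 − (0.51937 + 0.054476) = 0.43215 g → mol O = 0.43215 ÷ 15.999 = 0.027011 mol
Divide by the smallest (0.027011 mol): C 1.601, H 2.001, O 1.000
Multiplying each by 5 gives whole numbers: C 8.00, H 10.00, O 5.00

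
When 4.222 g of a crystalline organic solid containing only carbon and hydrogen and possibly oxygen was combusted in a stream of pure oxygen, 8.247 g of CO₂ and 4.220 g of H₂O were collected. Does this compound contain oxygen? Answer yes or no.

yes

mol C = 8.247 g CO₂ ÷ 44.009 g/mol = 0.18739 mol
mol H = 2 × 4.220 g H₂O ÷ 18.015 g/mol = 0.46850 mol
C and H account for only 2.7230 g of the 4.222 g sample; the remaining 1.4990 g must be oxygen.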